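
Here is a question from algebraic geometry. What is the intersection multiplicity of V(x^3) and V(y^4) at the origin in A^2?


The intersection multiplicity of V(x^a) and V(y^b) at the origin is:
I(O; V(x^3), V(y^4)) = dim_k(k[x,y]/(x^3, y^4))
A basis for k[x,y]/(x^3, y^4) is the set of monomials x^i * y^j
where 0 <= i < 3 and 0 <= j < 4.
The number of such monomials is 3 * 4 = 12

12


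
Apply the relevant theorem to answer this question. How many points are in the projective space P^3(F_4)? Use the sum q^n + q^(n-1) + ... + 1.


P^3(F_4) has (q^(n+1) - 1)/(q - 1) points.
= 4^3 + 4^2 + 4^1 + 4^0
= 64 + 16 + 4 + 1
= 85

85


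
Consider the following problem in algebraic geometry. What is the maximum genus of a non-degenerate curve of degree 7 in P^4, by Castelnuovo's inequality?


Castelnuovo's bound: write d - 1 = m(r-1) + epsilon with 0 <= epsilon < r-1.
d - 1 = 7 - 1 = 6
r - 1 = 4 - 1 = 3
6 = 2*3 + 0, so m = 2, epsilon = 0
pi(d, r) = m(m-1)(r-1)/2 + m*epsilon
= 2*1*3/2 + 2*0
= 6/2 + 0
= 3 + 0 = 3

3


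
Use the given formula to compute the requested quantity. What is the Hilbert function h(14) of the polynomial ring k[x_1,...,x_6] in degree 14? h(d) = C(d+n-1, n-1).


The Hilbert function for the polynomial ring in 6 variables is:
h(d) = C(d+n-1, n-1)
h(14) = C(14+6-1, 6-1) = C(19, 5)
= 19! / (5! * 14!)
= 11628

11628


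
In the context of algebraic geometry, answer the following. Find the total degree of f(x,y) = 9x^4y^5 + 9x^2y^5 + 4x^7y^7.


Examine each term for its total degree (sum of exponents).
  Term '9x^4y^5' has total degree 4+5 = 9.
  Term '9x^2y^5' has total degree 2+5 = 7.
  Term '4x^7y^7' has total degree 7+7 = 14.
The maximum total degree among all terms is 14.

14


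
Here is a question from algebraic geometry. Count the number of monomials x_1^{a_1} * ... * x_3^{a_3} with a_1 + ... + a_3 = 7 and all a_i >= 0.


The number of degree-7 monomials in 3 variables is C(d+n-1, n-1).
= C(7+3-1, 3-1) = C(9, 2)
= 36

36


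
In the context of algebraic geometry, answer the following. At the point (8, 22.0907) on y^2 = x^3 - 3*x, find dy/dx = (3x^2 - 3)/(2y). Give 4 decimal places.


Using implicit differentiation of y^2 = x^3 - 3*x:
2y * dy/dx = 3x^2 - 3
dy/dx = (3x^2 - 3)/(2y)
Numerator: 3*8^2 - 3 = 189
Denominator: 2*22.0907 = 44.1814
dy/dx = 189/44.1814 = 4.2778

4.2778


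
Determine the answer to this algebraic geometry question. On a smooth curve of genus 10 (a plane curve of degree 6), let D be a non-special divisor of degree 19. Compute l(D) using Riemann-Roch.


First, compute the genus of a smooth plane curve of degree 6:
g = (d-1)(d-2)/2 = (6-1)(6-2)/2 = 10
For a non-special divisor D (i.e., h^1(D) = 0), Riemann-Roch gives:
l(D) = deg(D) - g + 1
Since deg(D) = 19 >= 2g - 1 = 19, D is non-special.
l(D) = 19 - 10 + 1 = 10

10


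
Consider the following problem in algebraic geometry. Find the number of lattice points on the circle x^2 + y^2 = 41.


Systematically check integer values of x where x^2 <= 41.
For each valid x, check if 41 - x^2 is a perfect square.
x=4: 41 - 16 = 25, sqrt = 5 (valid)
x=5: 41 - 25 = 16, sqrt = 4 (valid)
Total integer solutions found: 8

8


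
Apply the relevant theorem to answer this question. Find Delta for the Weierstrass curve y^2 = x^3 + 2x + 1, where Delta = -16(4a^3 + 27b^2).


Compute each component:
4a^3 = 4*2^3 = 4*8 = 32
27b^2 = 27*1^2 = 27*1 = 27
4a^3 + 27b^2 = 32 + 27 = 59
Delta = -16*59 = -944

-944


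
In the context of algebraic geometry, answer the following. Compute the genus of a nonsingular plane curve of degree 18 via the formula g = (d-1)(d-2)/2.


Using the genus formula for smooth plane curves:
g = (d-1)(d-2)/2
g = (18-1)(18-2)/2
g = 17*16/2
g = 272/2 = 136

136


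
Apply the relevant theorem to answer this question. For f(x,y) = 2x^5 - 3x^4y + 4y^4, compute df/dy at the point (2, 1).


df/dy = (-3)*x^4 + 4*4*y^3
At (2,1): (-3)*2^4 + 4*4*1^3
= -48 + 16
= -32

-32


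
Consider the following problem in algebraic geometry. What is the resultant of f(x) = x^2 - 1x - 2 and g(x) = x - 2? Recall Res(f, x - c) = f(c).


For Res(f, x - c), we evaluate f at x = c.
f(2) = 2^2 - 1*2 - 2
= 4 - 2 - 2
= 2 - 2 = 0
Res(f, g) = 0

0


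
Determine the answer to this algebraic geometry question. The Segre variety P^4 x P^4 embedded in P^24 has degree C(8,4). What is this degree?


The degree of the Segre variety P^4 x P^4 is C(m+n, m).
= C(8, 4)
= 70

70


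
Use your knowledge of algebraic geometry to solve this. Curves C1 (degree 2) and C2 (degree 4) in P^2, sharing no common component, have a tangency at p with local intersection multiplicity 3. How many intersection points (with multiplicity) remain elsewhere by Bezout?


By Bezout's theorem, the total intersection number is d1 * d2.
Total = 2 * 4 = 8
Intersection multiplicity at p = 3
Remaining intersections = 8 - 3 = 5

5


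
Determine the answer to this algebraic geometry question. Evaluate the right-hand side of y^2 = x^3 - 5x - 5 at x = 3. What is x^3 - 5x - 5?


Compute x^3 - 5x - 5 at x = 3:
x^3 = 3^3 = 27
(-5)*x = (-5)*3 = -15
Sum: 27 - 15 - 5 = 7

7


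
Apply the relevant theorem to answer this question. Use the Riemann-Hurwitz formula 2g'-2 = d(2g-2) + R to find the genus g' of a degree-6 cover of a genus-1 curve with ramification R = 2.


Riemann-Hurwitz formula: 2g' - 2 = d(2g - 2) + R
Given: d = 6, g = 1, R = 2
2g' - 2 = 6*(2*1 - 2) + 2
2g' - 2 = 6*0 + 2
2g' - 2 = 0 + 2 = 2
2g' = 4
g' = 2

2


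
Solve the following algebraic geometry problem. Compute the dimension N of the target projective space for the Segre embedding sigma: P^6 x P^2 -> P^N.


The Segre embedding maps P^m x P^n into P^N via
all products of coordinates from each factor.
N = (m+1)(n+1) - 1
N = (6+1)(2+1) - 1
N = 7*3 - 1
N = 21 - 1 = 20

20


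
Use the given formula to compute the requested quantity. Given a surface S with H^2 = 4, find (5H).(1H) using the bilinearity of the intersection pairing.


Using bilinearity of the intersection pairing on a surface S:
(aH).(bH) = ab * (H.H)
We have H^2 = 4.
D.E = (5H).(1H) = 5*1*4
= 5*4
= 20

20


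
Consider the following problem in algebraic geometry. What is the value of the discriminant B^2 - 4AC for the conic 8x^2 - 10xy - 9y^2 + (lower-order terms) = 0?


The discriminant of a conic Ax^2 + Bxy + Cy^2 + ... = 0 is B^2 - 4AC.
B^2 = (-10)^2 = 100
4AC = 4*8*(-9) = -288
Discriminant = 100 + 288 = 388

388


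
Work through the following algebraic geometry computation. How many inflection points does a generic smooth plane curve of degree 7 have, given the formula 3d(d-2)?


For a general smooth plane curve C of degree d, the inflection points are
the intersection of C with its Hessian curve, which has degree 3(d-2).
By Bezout, the total intersection number is d * 3(d-2) = 7 * 15 = 105.
For a general curve every flex is ordinary, so each contributes
multiplicity 1 to C·Hess(C), and the number of distinct inflection
points is 3d(d-2).
Inflection points = 3*7*(7-2) = 3*7*5 = 105

105


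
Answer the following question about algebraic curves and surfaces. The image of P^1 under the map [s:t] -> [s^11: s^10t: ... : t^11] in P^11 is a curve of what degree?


The rational normal curve in P^11 is the image of P^1 under the 11-uple Veronese.
A general hyperplane in P^11 pulls back to a degree-11 form on P^1, which has 11 zeros,
so the curve meets a general hyperplane in 11 points. Degree = 11.

11


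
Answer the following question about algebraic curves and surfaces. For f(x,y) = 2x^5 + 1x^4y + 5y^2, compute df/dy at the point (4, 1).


df/dy = 1*x^4 + 2*5*y^1
At (4,1): 1*4^4 + 2*5*1^1
= 256 + 10
= 266

266


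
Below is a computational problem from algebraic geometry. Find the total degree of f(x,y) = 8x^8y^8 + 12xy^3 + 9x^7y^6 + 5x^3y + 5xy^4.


Examine each term for its total degree (sum of exponents).
  Term '8x^8y^8' has total degree 8+8 = 16.
  Term '12xy^3' has total degree 1+3 = 4.
  Term '9x^7y^6' has total degree 7+6 = 13.
  Term '5x^3y' has total degree 3+1 = 4.
  Term '5xy^4' has total degree 1+4 = 5.
The maximum total degree among all terms is 16.

16


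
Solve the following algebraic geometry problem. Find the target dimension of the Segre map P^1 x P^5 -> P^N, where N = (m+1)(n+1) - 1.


The Segre embedding maps P^m x P^n into P^N via
all products of coordinates from each factor.
N = (m+1)(n+1) - 1
N = (1+1)(5+1) - 1
N = 2*6 - 1
N = 12 - 1 = 11

11


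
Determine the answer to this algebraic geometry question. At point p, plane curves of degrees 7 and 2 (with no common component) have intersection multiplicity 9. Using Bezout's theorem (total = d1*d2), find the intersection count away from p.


By Bezout's theorem, the total intersection number is d1 * d2.
Total = 7 * 2 = 14
Intersection multiplicity at p = 9
Remaining intersections = 14 - 9 = 5

5


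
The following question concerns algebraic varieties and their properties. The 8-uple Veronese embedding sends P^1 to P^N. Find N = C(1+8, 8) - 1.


The Veronese embedding v_d: P^n -> P^N maps each point to all
degree-d monomials in n+1 homogeneous coordinates.
N = C(n+d, d) - 1
N = C(1+8, 8) - 1
N = C(9, 8) - 1
C(9, 8) = 9
N = 9 - 1 = 8

8


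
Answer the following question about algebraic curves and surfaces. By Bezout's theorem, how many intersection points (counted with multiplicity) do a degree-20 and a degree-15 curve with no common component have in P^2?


Bezout's theorem states the intersection count equals the product of degrees.
Intersection count = 20 * 15 = 300

300


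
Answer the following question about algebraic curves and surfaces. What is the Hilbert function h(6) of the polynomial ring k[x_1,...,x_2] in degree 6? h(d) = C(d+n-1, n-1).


The Hilbert function for the polynomial ring in 2 variables is:
h(d) = C(d+n-1, n-1)
h(6) = C(6+2-1, 2-1) = C(7, 1)
= 7! / (1! * 6!)
= 7

7


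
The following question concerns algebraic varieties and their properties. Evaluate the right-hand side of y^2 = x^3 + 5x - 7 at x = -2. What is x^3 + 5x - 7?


Compute x^3 + 5x - 7 at x = -2:
x^3 = (-2)^3 = -8
5*x = 5*(-2) = -10
Sum: -8 - 10 - 7 = -25

-25


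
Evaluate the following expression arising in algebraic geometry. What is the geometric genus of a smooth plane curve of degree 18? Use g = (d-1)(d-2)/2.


Using the genus formula for smooth plane curves:
g = (d-1)(d-2)/2
g = (18-1)(18-2)/2
g = 17*16/2
g = 272/2 = 136

136


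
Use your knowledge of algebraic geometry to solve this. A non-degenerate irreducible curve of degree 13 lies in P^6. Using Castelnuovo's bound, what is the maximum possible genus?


Castelnuovo's bound: write d - 1 = m(r-1) + epsilon with 0 <= epsilon < r-1.
d - 1 = 13 - 1 = 12
r - 1 = 6 - 1 = 5
12 = 2*5 + 2, so m = 2, epsilon = 2
pi(d, r) = m(m-1)(r-1)/2 + m*epsilon
= 2*1*5/2 + 2*2
= 10/2 + 4
= 5 + 4 = 9

9


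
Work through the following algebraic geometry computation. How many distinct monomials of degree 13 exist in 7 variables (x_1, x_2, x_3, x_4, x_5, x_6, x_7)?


The number of degree-13 monomials in 7 variables is C(d+n-1, n-1).
= C(13+7-1, 7-1) = C(19, 6)
= 27132

27132


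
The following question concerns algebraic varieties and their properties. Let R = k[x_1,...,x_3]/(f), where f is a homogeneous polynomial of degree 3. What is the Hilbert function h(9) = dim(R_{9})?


For R = k[x_1,...,x_n]/(f) with f homogeneous of degree e:
The Hilbert series is (1 - t^e)/(1 - t)^n.
So h(d) = C(d+n-1, n-1) - C(d-e+n-1, n-1) for d >= e.
With n=3, e=3, d=9:
C(9+3-1, 3-1) = C(11, 2) = 55
C(9-3+3-1, 3-1) = C(8, 2) = 28
h(9) = 55 - 28 = 27

27


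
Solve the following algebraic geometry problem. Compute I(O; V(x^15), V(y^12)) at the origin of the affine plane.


The intersection multiplicity of V(x^a) and V(y^b) at the origin is:
I(O; V(x^15), V(y^12)) = dim_k(k[x,y]/(x^15, y^12))
A basis for k[x,y]/(x^15, y^12) is the set of monomials x^i * y^j
where 0 <= i < 15 and 0 <= j < 12.
The number of such monomials is 15 * 12 = 180

180


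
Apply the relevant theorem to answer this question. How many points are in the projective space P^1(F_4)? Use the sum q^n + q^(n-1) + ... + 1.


P^1(F_4) has (q^(n+1) - 1)/(q - 1) points.
= 4^1 + 4^0
= 4 + 1
= 5

5


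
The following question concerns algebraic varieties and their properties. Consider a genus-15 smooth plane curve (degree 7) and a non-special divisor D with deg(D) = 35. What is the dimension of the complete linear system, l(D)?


First, compute the genus of a smooth plane curve of degree 7:
g = (d-1)(d-2)/2 = (7-1)(7-2)/2 = 15
For a non-special divisor D (i.e., h^1(D) = 0), Riemann-Roch gives:
l(D) = deg(D) - g + 1
Since deg(D) = 35 >= 2g - 1 = 29, D is non-special.
l(D) = 35 - 15 + 1 = 21

21


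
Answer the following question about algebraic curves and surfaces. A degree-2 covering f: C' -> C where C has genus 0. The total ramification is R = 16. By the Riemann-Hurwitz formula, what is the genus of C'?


Riemann-Hurwitz formula: 2g' - 2 = d(2g - 2) + R
Given: d = 2, g = 0, R = 16
2g' - 2 = 2*(2*0 - 2) + 16
2g' - 2 = 2*(-2) + 16
2g' - 2 = -4 + 16 = 12
2g' = 14
g' = 7

7


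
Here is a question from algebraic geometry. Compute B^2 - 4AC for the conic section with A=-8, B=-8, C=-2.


The discriminant of a conic Ax^2 + Bxy + Cy^2 + ... = 0 is B^2 - 4AC.
B^2 = (-8)^2 = 64
4AC = 4*(-8)*(-2) = 64
Discriminant = 64 - 64 = 0

0


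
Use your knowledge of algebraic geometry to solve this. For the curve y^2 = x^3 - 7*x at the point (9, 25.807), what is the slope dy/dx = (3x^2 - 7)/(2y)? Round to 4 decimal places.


Using implicit differentiation of y^2 = x^3 - 7*x:
2y * dy/dx = 3x^2 - 7
dy/dx = (3x^2 - 7)/(2y)
Numerator: 3*9^2 - 7 = 236
Denominator: 2*25.807 = 51.614
dy/dx = 236/51.614 = 4.5724

4.5724


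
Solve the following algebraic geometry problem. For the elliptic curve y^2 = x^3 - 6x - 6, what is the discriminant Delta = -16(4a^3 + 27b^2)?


Compute each component:
4a^3 = 4*(-6)^3 = 4*(-216) = -864
27b^2 = 27*(-6)^2 = 27*36 = 972
4a^3 + 27b^2 = -864 + 972 = 108
Delta = -16*108 = -1728

-1728


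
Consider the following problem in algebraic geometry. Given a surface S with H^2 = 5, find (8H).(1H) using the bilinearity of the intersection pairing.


Using bilinearity of the intersection pairing on a surface S:
(aH).(bH) = ab * (H.H)
We have H^2 = 5.
D.E = (8H).(1H) = 8*1*5
= 8*5
= 40

40


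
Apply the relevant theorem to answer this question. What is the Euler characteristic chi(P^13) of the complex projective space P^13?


The complex projective space P^13 has one cell in each even real dimension 0, 2, ..., 26.
The cohomology groups are H^{2k}(P^13) = Z for k = 0,...,13, and 0 otherwise.
Euler characteristic = sum of Betti numbers = 1 per even-dimensional cohomology group.
chi(P^13) = 13 + 1 = 14

14


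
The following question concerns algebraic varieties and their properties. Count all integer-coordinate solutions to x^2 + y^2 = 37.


Systematically check integer values of x where x^2 <= 37.
For each valid x, check if 37 - x^2 is a perfect square.
x=1: 37 - 1 = 36, sqrt = 6 (valid)
x=6: 37 - 36 = 1, sqrt = 1 (valid)
Total integer solutions found: 8

8


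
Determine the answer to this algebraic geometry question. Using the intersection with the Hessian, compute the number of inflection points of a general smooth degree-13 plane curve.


For a general smooth plane curve C of degree d, the inflection points are
the intersection of C with its Hessian curve, which has degree 3(d-2).
By Bezout, the total intersection number is d * 3(d-2) = 13 * 33 = 429.
For a general curve every flex is ordinary, so each contributes
multiplicity 1 to C·Hess(C), and the number of distinct inflection
points is 3d(d-2).
Inflection points = 3*13*(13-2) = 3*13*11 = 429

429


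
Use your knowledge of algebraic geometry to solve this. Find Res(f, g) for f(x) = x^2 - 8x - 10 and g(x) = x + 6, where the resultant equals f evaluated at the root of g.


For Res(f, x - c), we evaluate f at x = c.
f(-6) = (-6)^2 - 8*(-6) - 10
= 36 + 48 - 10
= 84 - 10 = 74
Res(f, g) = 74

74


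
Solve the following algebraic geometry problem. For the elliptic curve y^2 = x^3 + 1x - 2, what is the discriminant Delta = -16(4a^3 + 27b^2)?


Compute each component:
4a^3 = 4*1^3 = 4*1 = 4
27b^2 = 27*(-2)^2 = 27*4 = 108
4a^3 + 27b^2 = 4 + 108 = 112
Delta = -16*112 = -1792

-1792


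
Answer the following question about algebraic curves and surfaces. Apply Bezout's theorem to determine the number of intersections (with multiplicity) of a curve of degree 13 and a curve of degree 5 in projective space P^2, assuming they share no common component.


Bezout's theorem states the intersection count equals the product of degrees.
Intersection count = 13 * 5 = 65

65


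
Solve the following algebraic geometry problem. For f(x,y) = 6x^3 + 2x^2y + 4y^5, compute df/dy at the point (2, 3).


df/dy = 2*x^2 + 5*4*y^4
At (2,3): 2*2^2 + 5*4*3^4
= 8 + 1620
= 1628

1628


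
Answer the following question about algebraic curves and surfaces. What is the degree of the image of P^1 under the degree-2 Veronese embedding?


The Veronese variety v_2(P^1) has degree d^r.
d^r = 2^1 = 2

2


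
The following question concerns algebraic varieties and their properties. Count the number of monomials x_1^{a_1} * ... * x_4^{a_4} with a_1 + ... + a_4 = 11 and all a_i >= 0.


The number of degree-11 monomials in 4 variables is C(d+n-1, n-1).
= C(11+4-1, 4-1) = C(14, 3)
= 364

364


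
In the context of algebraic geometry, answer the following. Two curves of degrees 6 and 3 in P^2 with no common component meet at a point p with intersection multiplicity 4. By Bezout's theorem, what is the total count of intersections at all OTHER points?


By Bezout's theorem, the total intersection number is d1 * d2.
Total = 6 * 3 = 18
Intersection multiplicity at p = 4
Remaining intersections = 18 - 4 = 14

14


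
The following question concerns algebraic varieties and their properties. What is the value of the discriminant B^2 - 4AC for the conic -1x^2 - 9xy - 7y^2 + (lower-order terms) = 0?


The discriminant of a conic Ax^2 + Bxy + Cy^2 + ... = 0 is B^2 - 4AC.
B^2 = (-9)^2 = 81
4AC = 4*(-1)*(-7) = 28
Discriminant = 81 - 28 = 53

53


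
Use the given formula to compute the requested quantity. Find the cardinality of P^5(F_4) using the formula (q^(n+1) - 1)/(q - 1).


P^5(F_4) has (q^(n+1) - 1)/(q - 1) points.
= 4^5 + 4^4 + 4^3 + 4^2 + 4^1 + 4^0
= 1024 + 256 + 64 + 16 + 4 + 1
= 1365

1365


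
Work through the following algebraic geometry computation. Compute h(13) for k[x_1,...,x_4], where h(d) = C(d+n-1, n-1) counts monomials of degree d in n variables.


The Hilbert function for the polynomial ring in 4 variables is:
h(d) = C(d+n-1, n-1)
h(13) = C(13+4-1, 4-1) = C(16, 3)
= 16! / (3! * 13!)
= 560

560


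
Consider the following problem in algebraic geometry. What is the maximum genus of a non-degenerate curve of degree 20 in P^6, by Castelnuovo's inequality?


Castelnuovo's bound: write d - 1 = m(r-1) + epsilon with 0 <= epsilon < r-1.
d - 1 = 20 - 1 = 19
r - 1 = 6 - 1 = 5
19 = 3*5 + 4, so m = 3, epsilon = 4
pi(d, r) = m(m-1)(r-1)/2 + m*epsilon
= 3*2*5/2 + 3*4
= 30/2 + 12
= 15 + 12 = 27

27


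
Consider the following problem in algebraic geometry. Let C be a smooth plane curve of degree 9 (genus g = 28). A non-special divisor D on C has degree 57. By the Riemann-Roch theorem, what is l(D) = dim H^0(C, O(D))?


First, compute the genus of a smooth plane curve of degree 9:
g = (d-1)(d-2)/2 = (9-1)(9-2)/2 = 28
For a non-special divisor D (i.e., h^1(D) = 0), Riemann-Roch gives:
l(D) = deg(D) - g + 1
Since deg(D) = 57 >= 2g - 1 = 55, D is non-special.
l(D) = 57 - 28 + 1 = 30

30


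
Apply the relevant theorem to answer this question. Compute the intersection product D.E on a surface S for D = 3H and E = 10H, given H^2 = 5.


Using bilinearity of the intersection pairing on a surface S:
(aH).(bH) = ab * (H.H)
We have H^2 = 5.
D.E = (3H).(10H) = 3*10*5
= 30*5
= 150

150


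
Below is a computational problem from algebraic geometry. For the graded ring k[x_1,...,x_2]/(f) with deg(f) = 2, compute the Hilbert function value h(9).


For R = k[x_1,...,x_n]/(f) with f homogeneous of degree e:
The Hilbert series is (1 - t^e)/(1 - t)^n.
So h(d) = C(d+n-1, n-1) - C(d-e+n-1, n-1) for d >= e.
With n=2, e=2, d=9:
C(9+2-1, 2-1) = C(10, 1) = 10
C(9-2+2-1, 2-1) = C(8, 1) = 8
h(9) = 10 - 8 = 2

2


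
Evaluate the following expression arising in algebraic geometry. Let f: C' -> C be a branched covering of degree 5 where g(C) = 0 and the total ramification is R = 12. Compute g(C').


Riemann-Hurwitz formula: 2g' - 2 = d(2g - 2) + R
Given: d = 5, g = 0, R = 12
2g' - 2 = 5*(2*0 - 2) + 12
2g' - 2 = 5*(-2) + 12
2g' - 2 = -10 + 12 = 2
2g' = 4
g' = 2

2


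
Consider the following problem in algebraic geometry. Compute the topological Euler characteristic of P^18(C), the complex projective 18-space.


The complex projective space P^18 has one cell in each even real dimension 0, 2, ..., 36.
The cohomology groups are H^{2k}(P^18) = Z for k = 0,...,18, and 0 otherwise.
Euler characteristic = sum of Betti numbers = 1 per even-dimensional cohomology group.
chi(P^18) = 18 + 1 = 19

19


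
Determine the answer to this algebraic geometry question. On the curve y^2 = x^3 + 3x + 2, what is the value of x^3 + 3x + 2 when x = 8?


Compute x^3 + 3x + 2 at x = 8:
x^3 = 8^3 = 512
3*x = 3*8 = 24
Sum: 512 + 24 + 2 = 538

538


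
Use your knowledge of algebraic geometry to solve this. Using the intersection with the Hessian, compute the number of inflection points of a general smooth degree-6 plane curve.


For a general smooth plane curve C of degree d, the inflection points are
the intersection of C with its Hessian curve, which has degree 3(d-2).
By Bezout, the total intersection number is d * 3(d-2) = 6 * 12 = 72.
For a general curve every flex is ordinary, so each contributes
multiplicity 1 to C·Hess(C), and the number of distinct inflection
points is 3d(d-2).
Inflection points = 3*6*(6-2) = 3*6*4 = 72

72


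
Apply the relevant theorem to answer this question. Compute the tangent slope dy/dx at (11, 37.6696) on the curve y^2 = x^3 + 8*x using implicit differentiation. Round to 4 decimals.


Using implicit differentiation of y^2 = x^3 + 8*x:
2y * dy/dx = 3x^2 + 8
dy/dx = (3x^2 + 8)/(2y)
Numerator: 3*11^2 + 8 = 371
Denominator: 2*37.6696 = 75.3392
dy/dx = 371/75.3392 = 4.9244

4.9244


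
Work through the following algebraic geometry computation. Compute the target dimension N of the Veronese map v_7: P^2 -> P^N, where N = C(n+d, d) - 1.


The Veronese embedding v_d: P^n -> P^N maps each point to all
degree-d monomials in n+1 homogeneous coordinates.
N = C(n+d, d) - 1
N = C(2+7, 7) - 1
N = C(9, 7) - 1
C(9, 7) = 36
N = 36 - 1 = 35

35


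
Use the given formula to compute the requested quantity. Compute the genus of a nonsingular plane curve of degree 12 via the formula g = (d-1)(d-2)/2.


Using the genus formula for smooth plane curves:
g = (d-1)(d-2)/2
g = (12-1)(12-2)/2
g = 11*10/2
g = 110/2 = 55

55


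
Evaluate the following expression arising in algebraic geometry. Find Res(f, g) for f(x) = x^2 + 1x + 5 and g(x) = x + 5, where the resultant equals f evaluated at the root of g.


For Res(f, x - c), we evaluate f at x = c.
f(-5) = (-5)^2 + 1*(-5) + 5
= 25 - 5 + 5
= 20 + 5 = 25
Res(f, g) = 25

25


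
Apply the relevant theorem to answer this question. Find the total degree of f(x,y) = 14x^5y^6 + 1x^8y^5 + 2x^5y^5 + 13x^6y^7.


Examine each term for its total degree (sum of exponents).
  Term '14x^5y^6' has total degree 5+6 = 11.
  Term '1x^8y^5' has total degree 8+5 = 13.
  Term '2x^5y^5' has total degree 5+5 = 10.
  Term '13x^6y^7' has total degree 6+7 = 13.
The maximum total degree among all terms is 13.

13


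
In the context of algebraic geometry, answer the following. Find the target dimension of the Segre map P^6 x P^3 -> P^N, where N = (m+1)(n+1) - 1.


The Segre embedding maps P^m x P^n into P^N via
all products of coordinates from each factor.
N = (m+1)(n+1) - 1
N = (6+1)(3+1) - 1
N = 7*4 - 1
N = 28 - 1 = 27

27


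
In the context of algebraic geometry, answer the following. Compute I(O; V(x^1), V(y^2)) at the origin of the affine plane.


The intersection multiplicity of V(x^a) and V(y^b) at the origin is:
I(O; V(x^1), V(y^2)) = dim_k(k[x,y]/(x^1, y^2))
A basis for k[x,y]/(x^1, y^2) is the set of monomials x^i * y^j
where 0 <= i < 1 and 0 <= j < 2.
The number of such monomials is 1 * 2 = 2

2


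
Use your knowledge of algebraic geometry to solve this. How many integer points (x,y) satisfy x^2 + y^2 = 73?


Systematically check integer values of x where x^2 <= 73.
For each valid x, check if 73 - x^2 is a perfect square.
x=3: 73 - 9 = 64, sqrt = 8 (valid)
x=8: 73 - 64 = 9, sqrt = 3 (valid)
Total integer solutions found: 8

8


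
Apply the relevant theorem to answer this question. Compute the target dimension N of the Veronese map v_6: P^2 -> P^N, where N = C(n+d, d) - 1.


The Veronese embedding v_d: P^n -> P^N maps each point to all
degree-d monomials in n+1 homogeneous coordinates.
N = C(n+d, d) - 1
N = C(2+6, 6) - 1
N = C(8, 6) - 1
C(8, 6) = 28
N = 28 - 1 = 27

27


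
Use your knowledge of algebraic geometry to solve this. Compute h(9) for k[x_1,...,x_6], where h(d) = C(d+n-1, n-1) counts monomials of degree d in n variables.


The Hilbert function for the polynomial ring in 6 variables is:
h(d) = C(d+n-1, n-1)
h(9) = C(9+6-1, 6-1) = C(14, 5)
= 14! / (5! * 9!)
= 2002

2002


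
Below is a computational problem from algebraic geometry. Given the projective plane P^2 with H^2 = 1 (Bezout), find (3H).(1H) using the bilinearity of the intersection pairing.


Using bilinearity of the intersection pairing on the projective plane P^2:
(aH).(bH) = ab * (H.H)
We have H^2 = 1 (Bezout).
D.E = (3H).(1H) = 3*1*1
= 3*1
= 3

3


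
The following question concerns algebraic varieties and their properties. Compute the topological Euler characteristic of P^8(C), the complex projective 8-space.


The complex projective space P^8 has one cell in each even real dimension 0, 2, ..., 16.
The cohomology groups are H^{2k}(P^8) = Z for k = 0,...,8, and 0 otherwise.
Euler characteristic = sum of Betti numbers = 1 per even-dimensional cohomology group.
chi(P^8) = 8 + 1 = 9

9


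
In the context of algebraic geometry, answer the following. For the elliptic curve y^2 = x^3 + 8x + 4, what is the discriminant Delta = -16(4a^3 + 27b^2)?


Compute each component:
4a^3 = 4*8^3 = 4*512 = 2048
27b^2 = 27*4^2 = 27*16 = 432
4a^3 + 27b^2 = 2048 + 432 = 2480
Delta = -16*2480 = -39680

-39680


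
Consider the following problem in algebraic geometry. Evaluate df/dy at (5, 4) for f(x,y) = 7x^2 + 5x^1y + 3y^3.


df/dy = 5*x^1 + 3*3*y^2
At (5,4): 5*5^1 + 3*3*4^2
= 25 + 144
= 169

169


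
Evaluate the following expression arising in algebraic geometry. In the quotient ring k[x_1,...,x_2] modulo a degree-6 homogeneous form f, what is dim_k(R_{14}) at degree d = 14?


For R = k[x_1,...,x_n]/(f) with f homogeneous of degree e:
The Hilbert series is (1 - t^e)/(1 - t)^n.
So h(d) = C(d+n-1, n-1) - C(d-e+n-1, n-1) for d >= e.
With n=2, e=6, d=14:
C(14+2-1, 2-1) = C(15, 1) = 15
C(14-6+2-1, 2-1) = C(9, 1) = 9
h(14) = 15 - 9 = 6

6


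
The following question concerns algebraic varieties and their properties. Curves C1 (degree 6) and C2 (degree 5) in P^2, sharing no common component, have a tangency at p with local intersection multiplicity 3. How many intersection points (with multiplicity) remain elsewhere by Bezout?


By Bezout's theorem, the total intersection number is d1 * d2.
Total = 6 * 5 = 30
Intersection multiplicity at p = 3
Remaining intersections = 30 - 3 = 27

27


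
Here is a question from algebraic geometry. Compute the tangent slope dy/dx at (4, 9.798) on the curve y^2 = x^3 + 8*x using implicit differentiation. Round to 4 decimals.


Using implicit differentiation of y^2 = x^3 + 8*x:
2y * dy/dx = 3x^2 + 8
dy/dx = (3x^2 + 8)/(2y)
Numerator: 3*4^2 + 8 = 56
Denominator: 2*9.798 = 19.596
dy/dx = 56/19.596 = 2.8577

2.8577


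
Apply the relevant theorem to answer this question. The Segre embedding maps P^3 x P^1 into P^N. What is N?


The Segre embedding maps P^m x P^n into P^N via
all products of coordinates from each factor.
N = (m+1)(n+1) - 1
N = (3+1)(1+1) - 1
N = 4*2 - 1
N = 8 - 1 = 7

7


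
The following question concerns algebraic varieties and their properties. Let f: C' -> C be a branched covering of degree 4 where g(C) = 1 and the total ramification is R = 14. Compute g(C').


Riemann-Hurwitz formula: 2g' - 2 = d(2g - 2) + R
Given: d = 4, g = 1, R = 14
2g' - 2 = 4*(2*1 - 2) + 14
2g' - 2 = 4*0 + 14
2g' - 2 = 0 + 14 = 14
2g' = 16
g' = 8

8


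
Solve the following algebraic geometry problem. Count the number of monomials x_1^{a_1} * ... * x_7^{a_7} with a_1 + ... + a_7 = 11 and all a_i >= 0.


The number of degree-11 monomials in 7 variables is C(d+n-1, n-1).
= C(11+7-1, 7-1) = C(17, 6)
= 12376

12376


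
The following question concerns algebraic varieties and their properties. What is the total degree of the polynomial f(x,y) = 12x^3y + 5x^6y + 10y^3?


Examine each term for its total degree (sum of exponents).
  Term '12x^3y' has total degree 3+1 = 4.
  Term '5x^6y' has total degree 6+1 = 7.
  Term '10y^3' has total degree 0+3 = 3.
The maximum total degree among all terms is 7.

7


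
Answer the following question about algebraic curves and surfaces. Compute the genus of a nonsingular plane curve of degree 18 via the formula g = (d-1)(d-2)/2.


Using the genus formula for smooth plane curves:
g = (d-1)(d-2)/2
g = (18-1)(18-2)/2
g = 17*16/2
g = 272/2 = 136

136


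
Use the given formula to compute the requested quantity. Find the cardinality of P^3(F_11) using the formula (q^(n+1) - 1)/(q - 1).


P^3(F_11) has (q^(n+1) - 1)/(q - 1) points.
= 11^3 + 11^2 + 11^1 + 11^0
= 1331 + 121 + 11 + 1
= 1464

1464


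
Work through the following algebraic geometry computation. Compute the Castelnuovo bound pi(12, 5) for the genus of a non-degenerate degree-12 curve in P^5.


Castelnuovo's bound: write d - 1 = m(r-1) + epsilon with 0 <= epsilon < r-1.
d - 1 = 12 - 1 = 11
r - 1 = 5 - 1 = 4
11 = 2*4 + 3, so m = 2, epsilon = 3
pi(d, r) = m(m-1)(r-1)/2 + m*epsilon
= 2*1*4/2 + 2*3
= 8/2 + 6
= 4 + 6 = 10

10


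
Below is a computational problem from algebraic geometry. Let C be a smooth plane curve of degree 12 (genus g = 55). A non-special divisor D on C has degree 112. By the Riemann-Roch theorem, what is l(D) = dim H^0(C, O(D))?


First, compute the genus of a smooth plane curve of degree 12:
g = (d-1)(d-2)/2 = (12-1)(12-2)/2 = 55
For a non-special divisor D (i.e., h^1(D) = 0), Riemann-Roch gives:
l(D) = deg(D) - g + 1
Since deg(D) = 112 >= 2g - 1 = 109, D is non-special.
l(D) = 112 - 55 + 1 = 58

58


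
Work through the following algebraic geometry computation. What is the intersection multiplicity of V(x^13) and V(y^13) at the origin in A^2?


The intersection multiplicity of V(x^a) and V(y^b) at the origin is:
I(O; V(x^13), V(y^13)) = dim_k(k[x,y]/(x^13, y^13))
A basis for k[x,y]/(x^13, y^13) is the set of monomials x^i * y^j
where 0 <= i < 13 and 0 <= j < 13.
The number of such monomials is 13 * 13 = 169

169


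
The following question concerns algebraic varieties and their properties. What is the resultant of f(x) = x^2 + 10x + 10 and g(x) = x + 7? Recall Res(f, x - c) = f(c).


For Res(f, x - c), we evaluate f at x = c.
f(-7) = (-7)^2 + 10*(-7) + 10
= 49 - 70 + 10
= -21 + 10 = -11
Res(f, g) = -11

-11


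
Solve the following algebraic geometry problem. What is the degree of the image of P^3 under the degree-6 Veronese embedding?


The Veronese variety v_6(P^3) has degree d^r.
d^r = 6^3 = 216

216


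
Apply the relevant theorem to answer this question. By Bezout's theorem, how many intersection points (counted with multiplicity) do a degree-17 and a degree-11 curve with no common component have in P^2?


Bezout's theorem states the intersection count equals the product of degrees.
Intersection count = 17 * 11 = 187

187


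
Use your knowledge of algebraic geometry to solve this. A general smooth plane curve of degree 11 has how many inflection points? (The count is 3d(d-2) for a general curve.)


For a general smooth plane curve C of degree d, the inflection points are
the intersection of C with its Hessian curve, which has degree 3(d-2).
By Bezout, the total intersection number is d * 3(d-2) = 11 * 27 = 297.
For a general curve every flex is ordinary, so each contributes
multiplicity 1 to C·Hess(C), and the number of distinct inflection
points is 3d(d-2).
Inflection points = 3*11*(11-2) = 3*11*9 = 297

297


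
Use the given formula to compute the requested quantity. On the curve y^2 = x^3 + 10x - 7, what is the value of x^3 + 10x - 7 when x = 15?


Compute x^3 + 10x - 7 at x = 15:
x^3 = 15^3 = 3375
10*x = 10*15 = 150
Sum: 3375 + 150 - 7 = 3518

3518


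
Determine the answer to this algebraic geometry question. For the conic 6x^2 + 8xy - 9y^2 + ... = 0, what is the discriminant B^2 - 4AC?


The discriminant of a conic Ax^2 + Bxy + Cy^2 + ... = 0 is B^2 - 4AC.
B^2 = 8^2 = 64
4AC = 4*6*(-9) = -216
Discriminant = 64 + 216 = 280

280


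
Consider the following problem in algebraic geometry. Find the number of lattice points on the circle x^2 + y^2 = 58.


Systematically check integer values of x where x^2 <= 58.
For each valid x, check if 58 - x^2 is a perfect square.
x=3: 58 - 9 = 49, sqrt = 7 (valid)
x=7: 58 - 49 = 9, sqrt = 3 (valid)
Total integer solutions found: 8

8


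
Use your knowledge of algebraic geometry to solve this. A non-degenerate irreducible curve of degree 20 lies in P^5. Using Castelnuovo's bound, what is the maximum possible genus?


Castelnuovo's bound: write d - 1 = m(r-1) + epsilon with 0 <= epsilon < r-1.
d - 1 = 20 - 1 = 19
r - 1 = 5 - 1 = 4
19 = 4*4 + 3, so m = 4, epsilon = 3
pi(d, r) = m(m-1)(r-1)/2 + m*epsilon
= 4*3*4/2 + 4*3
= 48/2 + 12
= 24 + 12 = 36

36


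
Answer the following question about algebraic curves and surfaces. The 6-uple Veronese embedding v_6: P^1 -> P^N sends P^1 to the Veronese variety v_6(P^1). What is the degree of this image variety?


The Veronese variety v_6(P^1) has degree d^r.
d^r = 6^1 = 6

6


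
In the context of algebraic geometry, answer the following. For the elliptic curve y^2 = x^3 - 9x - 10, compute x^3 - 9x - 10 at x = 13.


Compute x^3 - 9x - 10 at x = 13:
x^3 = 13^3 = 2197
(-9)*x = (-9)*13 = -117
Sum: 2197 - 117 - 10 = 2070

2070


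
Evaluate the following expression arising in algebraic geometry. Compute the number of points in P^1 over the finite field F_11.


P^1(F_11) has (q^(n+1) - 1)/(q - 1) points.
= 11^1 + 11^0
= 11 + 1
= 12

12


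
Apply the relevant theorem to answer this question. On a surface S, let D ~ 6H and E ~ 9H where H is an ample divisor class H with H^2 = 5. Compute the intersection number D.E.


Using bilinearity of the intersection pairing on a surface S:
(aH).(bH) = ab * (H.H)
We have H^2 = 5.
D.E = (6H).(9H) = 6*9*5
= 54*5
= 270

270


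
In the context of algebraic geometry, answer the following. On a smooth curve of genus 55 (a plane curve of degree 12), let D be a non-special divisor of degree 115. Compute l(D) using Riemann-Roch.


First, compute the genus of a smooth plane curve of degree 12:
g = (d-1)(d-2)/2 = (12-1)(12-2)/2 = 55
For a non-special divisor D (i.e., h^1(D) = 0), Riemann-Roch gives:
l(D) = deg(D) - g + 1
Since deg(D) = 115 >= 2g - 1 = 109, D is non-special.
l(D) = 115 - 55 + 1 = 61

61


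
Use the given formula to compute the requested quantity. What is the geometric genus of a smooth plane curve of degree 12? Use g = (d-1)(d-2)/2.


Using the genus formula for smooth plane curves:
g = (d-1)(d-2)/2
g = (12-1)(12-2)/2
g = 11*10/2
g = 110/2 = 55

55


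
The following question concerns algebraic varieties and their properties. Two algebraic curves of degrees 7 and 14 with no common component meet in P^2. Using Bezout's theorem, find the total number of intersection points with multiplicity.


Bezout's theorem states the intersection count equals the product of degrees.
Intersection count = 7 * 14 = 98

98


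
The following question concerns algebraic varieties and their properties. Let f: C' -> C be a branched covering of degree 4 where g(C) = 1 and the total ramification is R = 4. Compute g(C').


Riemann-Hurwitz formula: 2g' - 2 = d(2g - 2) + R
Given: d = 4, g = 1, R = 4
2g' - 2 = 4*(2*1 - 2) + 4
2g' - 2 = 4*0 + 4
2g' - 2 = 0 + 4 = 4
2g' = 6
g' = 3

3


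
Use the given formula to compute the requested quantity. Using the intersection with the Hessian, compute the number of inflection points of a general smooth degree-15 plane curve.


For a general smooth plane curve C of degree d, the inflection points are
the intersection of C with its Hessian curve, which has degree 3(d-2).
By Bezout, the total intersection number is d * 3(d-2) = 15 * 39 = 585.
For a general curve every flex is ordinary, so each contributes
multiplicity 1 to C·Hess(C), and the number of distinct inflection
points is 3d(d-2).
Inflection points = 3*15*(15-2) = 3*15*13 = 585

585


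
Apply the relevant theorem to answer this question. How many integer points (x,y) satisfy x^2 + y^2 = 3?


Systematically check integer values of x where x^2 <= 3.
For each valid x, check if 3 - x^2 is a perfect square.
Total integer solutions found: 0

0


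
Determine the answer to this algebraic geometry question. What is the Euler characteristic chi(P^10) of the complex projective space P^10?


The complex projective space P^10 has one cell in each even real dimension 0, 2, ..., 20.
The cohomology groups are H^{2k}(P^10) = Z for k = 0,...,10, and 0 otherwise.
Euler characteristic = sum of Betti numbers = 1 per even-dimensional cohomology group.
chi(P^10) = 10 + 1 = 11

11


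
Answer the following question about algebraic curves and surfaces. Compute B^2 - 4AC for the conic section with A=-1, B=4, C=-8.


The discriminant of a conic Ax^2 + Bxy + Cy^2 + ... = 0 is B^2 - 4AC.
B^2 = 4^2 = 16
4AC = 4*(-1)*(-8) = 32
Discriminant = 16 - 32 = -16

-16


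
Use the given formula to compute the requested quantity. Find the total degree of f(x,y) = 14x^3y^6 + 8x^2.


Examine each term for its total degree (sum of exponents).
  Term '14x^3y^6' has total degree 3+6 = 9.
  Term '8x^2' has total degree 2+0 = 2.
The maximum total degree among all terms is 9.

9


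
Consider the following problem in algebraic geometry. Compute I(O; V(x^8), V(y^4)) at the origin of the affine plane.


The intersection multiplicity of V(x^a) and V(y^b) at the origin is:
I(O; V(x^8), V(y^4)) = dim_k(k[x,y]/(x^8, y^4))
A basis for k[x,y]/(x^8, y^4) is the set of monomials x^i * y^j
where 0 <= i < 8 and 0 <= j < 4.
The number of such monomials is 8 * 4 = 32

32


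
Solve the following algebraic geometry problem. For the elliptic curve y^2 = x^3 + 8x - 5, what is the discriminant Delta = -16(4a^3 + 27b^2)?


Compute each component:
4a^3 = 4*8^3 = 4*512 = 2048
27b^2 = 27*(-5)^2 = 27*25 = 675
4a^3 + 27b^2 = 2048 + 675 = 2723
Delta = -16*2723 = -43568

-43568


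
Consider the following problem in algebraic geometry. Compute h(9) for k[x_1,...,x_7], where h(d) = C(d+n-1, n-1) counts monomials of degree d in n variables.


The Hilbert function for the polynomial ring in 7 variables is:
h(d) = C(d+n-1, n-1)
h(9) = C(9+7-1, 7-1) = C(15, 6)
= 15! / (6! * 9!)
= 5005

5005


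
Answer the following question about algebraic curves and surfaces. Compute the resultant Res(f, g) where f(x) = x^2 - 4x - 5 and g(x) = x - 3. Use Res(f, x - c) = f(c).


For Res(f, x - c), we evaluate f at x = c.
f(3) = 3^2 - 4*3 - 5
= 9 - 12 - 5
= -3 - 5 = -8
Res(f, g) = -8

-8


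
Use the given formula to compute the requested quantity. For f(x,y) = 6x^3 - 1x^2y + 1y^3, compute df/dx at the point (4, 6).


df/dx = 3*6*x^2 + 2*(-1)*x^1*y
At (4,6): 3*6*4^2 + 2*(-1)*4^1*6
= 288 - 48
= 240

240
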